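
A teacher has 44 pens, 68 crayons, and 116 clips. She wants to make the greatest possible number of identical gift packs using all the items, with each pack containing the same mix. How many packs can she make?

4 packs

The pack count must divide each quantity, so the greatest is gcd(44, 68, 116).
44 = 2^2 × 11
68 = 2^2 × 17
116 = 2^2 × 29
gcd(44, 68, 116) = 2^2 = 4.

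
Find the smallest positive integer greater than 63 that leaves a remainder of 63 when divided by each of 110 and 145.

N − 63 must be a common multiple of 110 and 145.
110 = 2 × 5 × 11
145 = 5 × 29
LCM(110, 145) = 2 × 5 × 11 × 29 = 3190.
Smallest N > 63 is LCM + 63 = 3190 + 63 = 3253.

3253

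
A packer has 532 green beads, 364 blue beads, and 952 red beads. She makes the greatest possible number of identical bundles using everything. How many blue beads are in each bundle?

Number of bundles = gcd(532, 364, 952).
532 = 2^2 × 7 × 19
364 = 2^2 × 7 × 13
952 = 2^3 × 7 × 17
gcd(532, 364, 952) = 2^2 × 7 = 28.
blue beads per bundle = 364 / 28 = 13.

13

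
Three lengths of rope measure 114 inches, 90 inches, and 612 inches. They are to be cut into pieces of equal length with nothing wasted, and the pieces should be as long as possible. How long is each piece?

Each piece length must divide every original length, so the longest possible is gcd(114, 90, 612).
114 = 2 × 3 × 19
90 = 2 × 3^2 × 5
612 = 2^2 × 3^2 × 17
gcd(114, 90, 612) = 2 × 3 = 6.

6 inches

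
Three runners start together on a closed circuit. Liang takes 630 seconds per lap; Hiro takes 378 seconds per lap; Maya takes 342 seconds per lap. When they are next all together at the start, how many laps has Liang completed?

57 laps

The first common completion time is the LCM of the periods.
630 = 2 × 3^2 × 5 × 7
378 = 2 × 3^3 × 7
342 = 2 × 3^2 × 19
LCM(630, 378, 342) = 2 × 3^3 × 5 × 7 × 19 = 35910.
Laps for period 630: 35910 / 630 = 57.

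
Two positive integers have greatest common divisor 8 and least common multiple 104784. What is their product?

For any two positive integers, gcd × lcm = product = 8 × 104784 = 838272.

838272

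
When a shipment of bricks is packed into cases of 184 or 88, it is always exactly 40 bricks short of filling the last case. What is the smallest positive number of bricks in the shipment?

Being 40 short of a full case of size k means N ≡ −40 (mod k), i.e. N + 40 is a multiple of each size.
184 = 2^3 × 23
88 = 2^3 × 11
LCM(184, 88) = 2^3 × 11 × 23 = 2024.
Smallest positive N is 2024 − 40 = 1984.

1984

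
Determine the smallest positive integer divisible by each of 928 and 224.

6496

928 = 2^5 × 29
224 = 2^5 × 7
LCM(928, 224) = 2^5 × 7 × 29 = 6496.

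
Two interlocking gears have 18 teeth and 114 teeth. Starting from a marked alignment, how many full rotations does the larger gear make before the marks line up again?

All finish a whole number of cycles simultaneously at t = LCM of the periods.
18 = 2 × 3^2
114 = 2 × 3 × 19
LCM(18, 114) = 2 × 3^2 × 19 = 342.
Rotations for period 114: 342 / 114 = 3.

3 rotations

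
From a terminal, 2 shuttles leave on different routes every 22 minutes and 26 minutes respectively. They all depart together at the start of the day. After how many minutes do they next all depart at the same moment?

286 minutes

The first simultaneous occurrence is after LCM of the individual periods.
22 = 2 × 11
26 = 2 × 13
LCM(22, 26) = 2 × 11 × 13 = 286.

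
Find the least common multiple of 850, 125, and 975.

850 = 2 × 5^2 × 17
125 = 5^3
975 = 3 × 5^2 × 13
LCM(850, 125, 975) = 2 × 3 × 5^3 × 13 × 17 = 165750.

165750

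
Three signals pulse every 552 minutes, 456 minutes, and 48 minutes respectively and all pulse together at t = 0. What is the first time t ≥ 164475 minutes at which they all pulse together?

Joint pulses occur at multiples of LCM(552, 456, 48).
552 = 2^3 × 3 × 23
456 = 2^3 × 3 × 19
48 = 2^4 × 3
LCM(552, 456, 48) = 2^4 × 3 × 19 × 23 = 20976.
Smallest multiple of 20976 that is ≥ 164475: ⌈164475/20976⌉ × 20976 = 8 × 20976 = 167808.

167808 minutes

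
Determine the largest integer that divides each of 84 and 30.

6

84 = 2^2 × 3 × 7
30 = 2 × 3 × 5
gcd(84, 30) = 2 × 3 = 6.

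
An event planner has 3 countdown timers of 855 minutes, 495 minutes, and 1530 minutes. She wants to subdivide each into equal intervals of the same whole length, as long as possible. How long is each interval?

The interval must divide each timer length; the longest such is the gcd.
855 = 3^2 × 5 × 19
495 = 3^2 × 5 × 11
1530 = 2 × 3^2 × 5 × 17
gcd(855, 495, 1530) = 3^2 × 5 = 45.

45 minutes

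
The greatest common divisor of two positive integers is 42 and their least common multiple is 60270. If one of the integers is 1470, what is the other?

For two integers, gcd × lcm = product, so the other is (42 × 60270) / 1470 = 2531340 / 1470 = 1722.

1722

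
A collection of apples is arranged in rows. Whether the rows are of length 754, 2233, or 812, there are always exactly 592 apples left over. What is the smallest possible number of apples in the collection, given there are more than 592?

116708

N − 592 must be a common multiple of 754, 2233, and 812.
754 = 2 × 13 × 29
2233 = 7 × 11 × 29
812 = 2^2 × 7 × 29
LCM(754, 2233, 812) = 2^2 × 7 × 11 × 13 × 29 = 116116.
Smallest N > 592 is LCM + 592 = 116116 + 592 = 116708.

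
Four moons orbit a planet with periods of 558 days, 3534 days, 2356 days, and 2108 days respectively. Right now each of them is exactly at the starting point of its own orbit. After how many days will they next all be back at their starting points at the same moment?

The first simultaneous occurrence is after LCM of the individual periods.
558 = 2 × 3^2 × 31
3534 = 2 × 3 × 19 × 31
2356 = 2^2 × 19 × 31
2108 = 2^2 × 17 × 31
LCM(558, 3534, 2356, 2108) = 2^2 × 3^2 × 17 × 19 × 31 = 360468.

360468 days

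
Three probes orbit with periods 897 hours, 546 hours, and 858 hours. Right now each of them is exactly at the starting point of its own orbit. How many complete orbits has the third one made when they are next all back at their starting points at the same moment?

They are all back at their starting positions together after one LCM of the periods.
897 = 3 × 13 × 23
546 = 2 × 3 × 7 × 13
858 = 2 × 3 × 11 × 13
LCM(897, 546, 858) = 2 × 3 × 7 × 11 × 13 × 23 = 138138.
Orbits for period 858: 138138 / 858 = 161.

161 orbits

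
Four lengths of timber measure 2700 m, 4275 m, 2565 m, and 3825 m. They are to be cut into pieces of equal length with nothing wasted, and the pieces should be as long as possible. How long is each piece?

45 m

Each piece length must divide every original length, so the longest possible is gcd(2700, 4275, 2565, 3825).
2700 = 2^2 × 3^3 × 5^2
4275 = 3^2 × 5^2 × 19
2565 = 3^3 × 5 × 19
3825 = 3^2 × 5^2 × 17
gcd(2700, 4275, 2565, 3825) = 3^2 × 5 = 45.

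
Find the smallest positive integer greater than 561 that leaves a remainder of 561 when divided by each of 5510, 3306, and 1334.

N − 561 must be a common multiple of 5510, 3306, and 1334.
5510 = 2 × 5 × 19 × 29
3306 = 2 × 3 × 19 × 29
1334 = 2 × 23 × 29
LCM(5510, 3306, 1334) = 2 × 3 × 5 × 19 × 23 × 29 = 380190.
Smallest N > 561 is LCM + 561 = 380190 + 561 = 380751.

380751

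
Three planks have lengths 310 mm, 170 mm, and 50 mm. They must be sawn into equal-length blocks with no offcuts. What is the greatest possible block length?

10 mm

This is the greatest common divisor of 310, 170, and 50.
310 = 2 × 5 × 31
170 = 2 × 5 × 17
50 = 2 × 5^2
gcd(310, 170, 50) = 2 × 5 = 10.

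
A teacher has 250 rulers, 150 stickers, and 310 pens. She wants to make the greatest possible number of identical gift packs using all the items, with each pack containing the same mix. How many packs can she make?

The pack count must divide each quantity, so the greatest is gcd(250, 150, 310).
250 = 2 × 5^3
150 = 2 × 3 × 5^2
310 = 2 × 5 × 31
gcd(250, 150, 310) = 2 × 5 = 10.

10 packs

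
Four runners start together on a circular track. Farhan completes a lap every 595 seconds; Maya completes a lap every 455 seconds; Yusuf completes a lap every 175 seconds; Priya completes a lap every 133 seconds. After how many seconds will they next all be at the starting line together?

The first simultaneous occurrence is after LCM of the individual periods.
595 = 5 × 7 × 17
455 = 5 × 7 × 13
175 = 5^2 × 7
133 = 7 × 19
LCM(595, 455, 175, 133) = 5^2 × 7 × 13 × 17 × 19 = 734825.

734825 seconds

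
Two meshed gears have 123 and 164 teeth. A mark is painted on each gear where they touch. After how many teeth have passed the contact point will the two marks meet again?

We need the least common multiple of the intervals.
123 = 3 × 41
164 = 2^2 × 41
LCM(123, 164) = 2^2 × 3 × 41 = 492.

492 teeth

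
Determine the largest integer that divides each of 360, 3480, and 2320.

40

360 = 2^3 × 3^2 × 5
3480 = 2^3 × 3 × 5 × 29
2320 = 2^4 × 5 × 29
gcd(360, 3480, 2320) = 2^3 × 5 = 40.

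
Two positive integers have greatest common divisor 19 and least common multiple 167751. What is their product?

3187269

For any two positive integers, gcd × lcm = product = 19 × 167751 = 3187269.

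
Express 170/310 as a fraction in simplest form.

170 = 2 × 5 × 17
310 = 2 × 5 × 31
gcd(170, 310) = 2 × 5 = 10.
Divide numerator and denominator by 10: 170/310 = 17/31.

17/31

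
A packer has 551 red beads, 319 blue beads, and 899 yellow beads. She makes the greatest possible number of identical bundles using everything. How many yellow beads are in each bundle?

Number of bundles = gcd(551, 319, 899).
551 = 19 × 29
319 = 11 × 29
899 = 29 × 31
gcd(551, 319, 899) = 29.
yellow beads per bundle = 899 / 29 = 31.

31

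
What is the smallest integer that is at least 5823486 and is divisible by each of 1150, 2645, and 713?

The integer must be a common multiple of 1150, 2645, and 713, so a multiple of their LCM.
1150 = 2 × 5^2 × 23
2645 = 5 × 23^2
713 = 23 × 31
LCM(1150, 2645, 713) = 2 × 5^2 × 23^2 × 31 = 819950.
Smallest multiple of 819950 that is ≥ 5823486: ⌈5823486/819950⌉ × 819950 = 8 × 819950 = 6559600.

6559600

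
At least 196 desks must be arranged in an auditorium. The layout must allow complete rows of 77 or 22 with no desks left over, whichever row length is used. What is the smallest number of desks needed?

308

The number of desks must be a common multiple of 77 and 22, so a multiple of their LCM.
77 = 7 × 11
22 = 2 × 11
LCM(77, 22) = 2 × 7 × 11 = 154.
Smallest multiple of 154 that is ≥ 196: ⌈196/154⌉ × 154 = 2 × 154 = 308.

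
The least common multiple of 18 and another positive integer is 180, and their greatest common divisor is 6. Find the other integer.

60

gcd × lcm = product of the two integers, so the other integer is (6 × 180) / 18 = 60.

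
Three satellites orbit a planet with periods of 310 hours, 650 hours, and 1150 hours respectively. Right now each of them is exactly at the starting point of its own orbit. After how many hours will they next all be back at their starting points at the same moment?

The first simultaneous occurrence is after LCM of the individual periods.
310 = 2 × 5 × 31
650 = 2 × 5^2 × 13
1150 = 2 × 5^2 × 23
LCM(310, 650, 1150) = 2 × 5^2 × 13 × 23 × 31 = 463450.

463450 hours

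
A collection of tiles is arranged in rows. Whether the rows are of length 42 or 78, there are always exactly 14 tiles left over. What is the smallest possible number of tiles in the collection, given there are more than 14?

560

N − 14 must be a common multiple of 42 and 78.
42 = 2 × 3 × 7
78 = 2 × 3 × 13
LCM(42, 78) = 2 × 3 × 7 × 13 = 546.
Smallest N > 14 is LCM + 14 = 546 + 14 = 560.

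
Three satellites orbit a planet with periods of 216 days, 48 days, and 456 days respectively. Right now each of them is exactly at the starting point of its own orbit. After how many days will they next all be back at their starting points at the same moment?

We need the least common multiple of the intervals.
216 = 2^3 × 3^3
48 = 2^4 × 3
456 = 2^3 × 3 × 19
LCM(216, 48, 456) = 2^4 × 3^3 × 19 = 8208.

8208 days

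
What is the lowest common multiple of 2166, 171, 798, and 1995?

227430

2166 = 2 × 3 × 19^2
171 = 3^2 × 19
798 = 2 × 3 × 7 × 19
1995 = 3 × 5 × 7 × 19
LCM(2166, 171, 798, 1995) = 2 × 3^2 × 5 × 7 × 19^2 = 227430.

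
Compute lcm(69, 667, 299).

69 = 3 × 23
667 = 23 × 29
299 = 13 × 23
LCM(69, 667, 299) = 3 × 13 × 23 × 29 = 26013.

26013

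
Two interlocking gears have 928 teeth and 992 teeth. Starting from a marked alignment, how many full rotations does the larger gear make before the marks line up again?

29 rotations

All finish a whole number of cycles simultaneously at t = LCM of the periods.
928 = 2^5 × 29
992 = 2^5 × 31
LCM(928, 992) = 2^5 × 29 × 31 = 28768.
Rotations for period 992: 28768 / 992 = 29.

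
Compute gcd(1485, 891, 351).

27

1485 = 3^3 × 5 × 11
891 = 3^4 × 11
351 = 3^3 × 13
gcd(1485, 891, 351) = 3^3 = 27.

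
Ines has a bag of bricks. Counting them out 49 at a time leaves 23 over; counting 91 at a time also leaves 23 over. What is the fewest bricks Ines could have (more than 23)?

660

N − 23 must be a common multiple of 49 and 91.
49 = 7^2
91 = 7 × 13
LCM(49, 91) = 7^2 × 13 = 637.
Smallest N > 23 is LCM + 23 = 637 + 23 = 660.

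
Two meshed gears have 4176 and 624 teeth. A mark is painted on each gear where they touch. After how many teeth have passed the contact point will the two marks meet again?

54288 teeth

We need the least common multiple of the intervals.
4176 = 2^4 × 3^2 × 29
624 = 2^4 × 3 × 13
LCM(4176, 624) = 2^4 × 3^2 × 13 × 29 = 54288.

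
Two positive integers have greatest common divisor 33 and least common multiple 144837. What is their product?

For any two positive integers, gcd × lcm = product = 33 × 144837 = 4779621.

4779621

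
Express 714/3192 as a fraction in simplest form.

17/76

714 = 2 × 3 × 7 × 17
3192 = 2^3 × 3 × 7 × 19
gcd(714, 3192) = 2 × 3 × 7 = 42.
Divide numerator and denominator by 42: 714/3192 = 17/76.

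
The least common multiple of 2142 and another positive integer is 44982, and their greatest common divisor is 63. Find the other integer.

gcd × lcm = product of the two integers, so the other integer is (63 × 44982) / 2142 = 1323.

1323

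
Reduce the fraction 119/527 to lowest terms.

7/31

119 = 7 × 17
527 = 17 × 31
gcd(119, 527) = 17.
Divide numerator and denominator by 17: 119/527 = 7/31.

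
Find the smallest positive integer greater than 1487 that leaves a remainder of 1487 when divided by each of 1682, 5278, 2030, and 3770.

766797

N − 1487 must be a common multiple of 1682, 5278, 2030, and 3770.
1682 = 2 × 29^2
5278 = 2 × 7 × 13 × 29
2030 = 2 × 5 × 7 × 29
3770 = 2 × 5 × 13 × 29
LCM(1682, 5278, 2030, 3770) = 2 × 5 × 7 × 13 × 29^2 = 765310.
Smallest N > 1487 is LCM + 1487 = 765310 + 1487 = 766797.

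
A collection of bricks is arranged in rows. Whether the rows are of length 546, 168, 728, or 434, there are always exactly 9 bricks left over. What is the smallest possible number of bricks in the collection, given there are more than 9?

67713

N − 9 must be a common multiple of 546, 168, 728, and 434.
546 = 2 × 3 × 7 × 13
168 = 2^3 × 3 × 7
728 = 2^3 × 7 × 13
434 = 2 × 7 × 31
LCM(546, 168, 728, 434) = 2^3 × 3 × 7 × 13 × 31 = 67704.
Smallest N > 9 is LCM + 9 = 67704 + 9 = 67713.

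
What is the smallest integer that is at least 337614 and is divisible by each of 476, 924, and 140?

392700

The integer must be a common multiple of 476, 924, and 140, so a multiple of their LCM.
476 = 2^2 × 7 × 17
924 = 2^2 × 3 × 7 × 11
140 = 2^2 × 5 × 7
LCM(476, 924, 140) = 2^2 × 3 × 5 × 7 × 11 × 17 = 78540.
Smallest multiple of 78540 that is ≥ 337614: ⌈337614/78540⌉ × 78540 = 5 × 78540 = 392700.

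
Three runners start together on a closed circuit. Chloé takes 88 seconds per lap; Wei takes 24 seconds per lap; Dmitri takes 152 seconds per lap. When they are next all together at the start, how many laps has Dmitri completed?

They are all back at their starting positions together after one LCM of the periods.
88 = 2^3 × 11
24 = 2^3 × 3
152 = 2^3 × 19
LCM(88, 24, 152) = 2^3 × 3 × 11 × 19 = 5016.
Laps for period 152: 5016 / 152 = 33.

33 laps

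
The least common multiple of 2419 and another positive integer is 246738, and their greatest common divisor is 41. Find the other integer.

gcd × lcm = product of the two integers, so the other integer is (41 × 246738) / 2419 = 4182.

4182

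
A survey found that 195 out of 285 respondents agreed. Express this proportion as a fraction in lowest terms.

195 = 3 × 5 × 13
285 = 3 × 5 × 19
gcd(195, 285) = 3 × 5 = 15.
Divide numerator and denominator by 15: 195/285 = 13/19.

13/19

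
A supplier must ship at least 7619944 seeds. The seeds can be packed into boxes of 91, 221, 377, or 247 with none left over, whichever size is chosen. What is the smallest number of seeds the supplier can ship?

The number of seeds must be a common multiple of 91, 221, 377, and 247, so a multiple of their LCM.
91 = 7 × 13
221 = 13 × 17
377 = 13 × 29
247 = 13 × 19
LCM(91, 221, 377, 247) = 7 × 13 × 17 × 19 × 29 = 852397.
Smallest multiple of 852397 that is ≥ 7619944: ⌈7619944/852397⌉ × 852397 = 9 × 852397 = 7671573.

7671573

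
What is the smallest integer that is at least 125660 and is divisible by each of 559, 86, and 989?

128570

The integer must be a common multiple of 559, 86, and 989, so a multiple of their LCM.
559 = 13 × 43
86 = 2 × 43
989 = 23 × 43
LCM(559, 86, 989) = 2 × 13 × 23 × 43 = 25714.
Smallest multiple of 25714 that is ≥ 125660: ⌈125660/25714⌉ × 25714 = 5 × 25714 = 128570.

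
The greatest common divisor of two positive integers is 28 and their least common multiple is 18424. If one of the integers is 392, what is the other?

1316

For two integers, gcd × lcm = product, so the other is (28 × 18424) / 392 = 515872 / 392 = 1316.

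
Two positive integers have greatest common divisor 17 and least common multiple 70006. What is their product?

1190102

For any two positive integers, gcd × lcm = product = 17 × 70006 = 1190102.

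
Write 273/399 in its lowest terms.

13/19

273 = 3 × 7 × 13
399 = 3 × 7 × 19
gcd(273, 399) = 3 × 7 = 21.
Divide numerator and denominator by 21: 273/399 = 13/19.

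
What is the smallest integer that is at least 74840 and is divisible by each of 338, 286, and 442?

The integer must be a common multiple of 338, 286, and 442, so a multiple of their LCM.
338 = 2 × 13^2
286 = 2 × 11 × 13
442 = 2 × 13 × 17
LCM(338, 286, 442) = 2 × 11 × 13^2 × 17 = 63206.
Smallest multiple of 63206 that is ≥ 74840: ⌈74840/63206⌉ × 63206 = 2 × 63206 = 126412.

126412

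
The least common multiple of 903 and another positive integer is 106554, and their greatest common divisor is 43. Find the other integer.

5074

gcd × lcm = product of the two integers, so the other integer is (43 × 106554) / 903 = 5074.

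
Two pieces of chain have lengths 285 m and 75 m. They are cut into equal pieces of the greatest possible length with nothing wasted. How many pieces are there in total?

Piece length = gcd(285, 75).
285 = 3 × 5 × 19
75 = 3 × 5^2
gcd(285, 75) = 3 × 5 = 15.
Total pieces = 285/15 + 75/15 = 19 + 5 = 24.

24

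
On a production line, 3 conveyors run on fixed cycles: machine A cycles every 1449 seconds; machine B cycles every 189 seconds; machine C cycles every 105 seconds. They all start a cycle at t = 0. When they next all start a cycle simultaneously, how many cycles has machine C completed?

207 cycles

They are all back at their starting positions together after one LCM of the periods.
1449 = 3^2 × 7 × 23
189 = 3^3 × 7
105 = 3 × 5 × 7
LCM(1449, 189, 105) = 3^3 × 5 × 7 × 23 = 21735.
Cycles for period 105: 21735 / 105 = 207.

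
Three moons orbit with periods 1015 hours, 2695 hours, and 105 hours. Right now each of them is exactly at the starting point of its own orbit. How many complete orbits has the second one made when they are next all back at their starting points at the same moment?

The first common completion time is the LCM of the periods.
1015 = 5 × 7 × 29
2695 = 5 × 7^2 × 11
105 = 3 × 5 × 7
LCM(1015, 2695, 105) = 3 × 5 × 7^2 × 11 × 29 = 234465.
Orbits for period 2695: 234465 / 2695 = 87.

87 orbits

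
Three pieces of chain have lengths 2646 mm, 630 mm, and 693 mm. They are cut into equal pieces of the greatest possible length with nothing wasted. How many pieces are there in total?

Piece length = gcd(2646, 630, 693).
2646 = 2 × 3^3 × 7^2
630 = 2 × 3^2 × 5 × 7
693 = 3^2 × 7 × 11
gcd(2646, 630, 693) = 3^2 × 7 = 63.
Total pieces = 2646/63 + 630/63 + 693/63 = 42 + 10 + 11 = 63.

63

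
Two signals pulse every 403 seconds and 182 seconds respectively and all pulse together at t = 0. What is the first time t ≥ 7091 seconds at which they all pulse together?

Joint pulses occur at multiples of LCM(403, 182).
403 = 13 × 31
182 = 2 × 7 × 13
LCM(403, 182) = 2 × 7 × 13 × 31 = 5642.
Smallest multiple of 5642 that is ≥ 7091: ⌈7091/5642⌉ × 5642 = 2 × 5642 = 11284.

11284 seconds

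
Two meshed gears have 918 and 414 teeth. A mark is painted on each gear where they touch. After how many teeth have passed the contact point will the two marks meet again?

We need the least common multiple of the intervals.
918 = 2 × 3^3 × 17
414 = 2 × 3^2 × 23
LCM(918, 414) = 2 × 3^3 × 17 × 23 = 21114.

21114 teeth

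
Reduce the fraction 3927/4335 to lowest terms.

77/85

3927 = 3 × 7 × 11 × 17
4335 = 3 × 5 × 17^2
gcd(3927, 4335) = 3 × 17 = 51.
Divide numerator and denominator by 51: 3927/4335 = 77/85.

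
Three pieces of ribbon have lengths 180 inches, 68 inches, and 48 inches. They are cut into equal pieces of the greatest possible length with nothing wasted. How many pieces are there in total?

Piece length = gcd(180, 68, 48).
180 = 2^2 × 3^2 × 5
68 = 2^2 × 17
48 = 2^4 × 3
gcd(180, 68, 48) = 2^2 = 4.
Total pieces = 180/4 + 68/4 + 48/4 = 45 + 17 + 12 = 74.

74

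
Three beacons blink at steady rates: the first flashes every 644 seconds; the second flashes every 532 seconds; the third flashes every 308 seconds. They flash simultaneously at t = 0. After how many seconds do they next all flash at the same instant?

134596 seconds

They coincide at every common multiple of the periods; the first is the LCM.
644 = 2^2 × 7 × 23
532 = 2^2 × 7 × 19
308 = 2^2 × 7 × 11
LCM(644, 532, 308) = 2^2 × 7 × 11 × 19 × 23 = 134596.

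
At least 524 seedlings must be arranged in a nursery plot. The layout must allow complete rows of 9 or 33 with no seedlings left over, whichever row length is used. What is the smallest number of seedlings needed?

The number of seedlings must be a common multiple of 9 and 33, so a multiple of their LCM.
9 = 3^2
33 = 3 × 11
LCM(9, 33) = 3^2 × 11 = 99.
Smallest multiple of 99 that is ≥ 524: ⌈524/99⌉ × 99 = 6 × 99 = 594.

594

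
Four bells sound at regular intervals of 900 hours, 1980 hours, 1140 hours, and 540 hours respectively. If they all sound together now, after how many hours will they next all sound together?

We need the least common multiple of the intervals.
900 = 2^2 × 3^2 × 5^2
1980 = 2^2 × 3^2 × 5 × 11
1140 = 2^2 × 3 × 5 × 19
540 = 2^2 × 3^3 × 5
LCM(900, 1980, 1140, 540) = 2^2 × 3^3 × 5^2 × 11 × 19 = 564300.

564300 hours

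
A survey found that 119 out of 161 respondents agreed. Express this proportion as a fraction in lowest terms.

17/23

119 = 7 × 17
161 = 7 × 23
gcd(119, 161) = 7.
Divide numerator and denominator by 7: 119/161 = 17/23.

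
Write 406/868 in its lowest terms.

406 = 2 × 7 × 29
868 = 2^2 × 7 × 31
gcd(406, 868) = 2 × 7 = 14.
Divide numerator and denominator by 14: 406/868 = 29/62.

29/62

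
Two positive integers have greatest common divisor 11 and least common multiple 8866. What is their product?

97526

For any two positive integers, gcd × lcm = product = 11 × 8866 = 97526.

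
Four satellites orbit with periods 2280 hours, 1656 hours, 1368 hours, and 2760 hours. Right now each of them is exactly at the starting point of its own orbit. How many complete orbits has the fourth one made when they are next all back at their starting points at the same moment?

57 orbits

All finish a whole number of cycles simultaneously at t = LCM of the periods.
2280 = 2^3 × 3 × 5 × 19
1656 = 2^3 × 3^2 × 23
1368 = 2^3 × 3^2 × 19
2760 = 2^3 × 3 × 5 × 23
LCM(2280, 1656, 1368, 2760) = 2^3 × 3^2 × 5 × 19 × 23 = 157320.
Orbits for period 2760: 157320 / 2760 = 57.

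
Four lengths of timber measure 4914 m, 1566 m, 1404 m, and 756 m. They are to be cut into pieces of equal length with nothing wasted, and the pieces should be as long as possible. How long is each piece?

Each piece length must divide every original length, so the longest possible is gcd(4914, 1566, 1404, 756).
4914 = 2 × 3^3 × 7 × 13
1566 = 2 × 3^3 × 29
1404 = 2^2 × 3^3 × 13
756 = 2^2 × 3^3 × 7
gcd(4914, 1566, 1404, 756) = 2 × 3^3 = 54.

54 m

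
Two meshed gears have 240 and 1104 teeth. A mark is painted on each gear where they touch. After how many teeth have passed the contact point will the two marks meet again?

We need the least common multiple of the intervals.
240 = 2^4 × 3 × 5
1104 = 2^4 × 3 × 23
LCM(240, 1104) = 2^4 × 3 × 5 × 23 = 5520.

5520 teeth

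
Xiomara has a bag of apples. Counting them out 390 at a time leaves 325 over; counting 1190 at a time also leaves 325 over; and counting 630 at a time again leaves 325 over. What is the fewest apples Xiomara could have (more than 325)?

N − 325 must be a common multiple of 390, 1190, and 630.
390 = 2 × 3 × 5 × 13
1190 = 2 × 5 × 7 × 17
630 = 2 × 3^2 × 5 × 7
LCM(390, 1190, 630) = 2 × 3^2 × 5 × 7 × 13 × 17 = 139230.
Smallest N > 325 is LCM + 325 = 139230 + 325 = 139555.

139555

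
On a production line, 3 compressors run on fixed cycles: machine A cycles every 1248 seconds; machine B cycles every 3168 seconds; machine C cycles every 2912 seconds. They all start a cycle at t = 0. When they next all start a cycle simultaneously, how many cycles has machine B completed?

They are all back at their starting positions together after one LCM of the periods.
1248 = 2^5 × 3 × 13
3168 = 2^5 × 3^2 × 11
2912 = 2^5 × 7 × 13
LCM(1248, 3168, 2912) = 2^5 × 3^2 × 7 × 11 × 13 = 288288.
Cycles for period 3168: 288288 / 3168 = 91.

91 cycles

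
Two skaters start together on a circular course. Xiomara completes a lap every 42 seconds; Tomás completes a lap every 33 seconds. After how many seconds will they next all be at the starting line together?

462 seconds

They coincide at every common multiple of the periods; the first is the LCM.
42 = 2 × 3 × 7
33 = 3 × 11
LCM(42, 33) = 2 × 3 × 7 × 11 = 462.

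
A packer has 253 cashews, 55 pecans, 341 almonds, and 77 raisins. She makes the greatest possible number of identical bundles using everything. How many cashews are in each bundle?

Number of bundles = gcd(253, 55, 341, 77).
253 = 11 × 23
55 = 5 × 11
341 = 11 × 31
77 = 7 × 11
gcd(253, 55, 341, 77) = 11.
cashews per bundle = 253 / 11 = 23.

23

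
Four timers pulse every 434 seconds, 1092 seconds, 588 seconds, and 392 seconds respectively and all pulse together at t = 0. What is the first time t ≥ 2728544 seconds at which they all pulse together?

2843568 seconds

Joint pulses occur at multiples of LCM(434, 1092, 588, 392).
434 = 2 × 7 × 31
1092 = 2^2 × 3 × 7 × 13
588 = 2^2 × 3 × 7^2
392 = 2^3 × 7^2
LCM(434, 1092, 588, 392) = 2^3 × 3 × 7^2 × 13 × 31 = 473928.
Smallest multiple of 473928 that is ≥ 2728544: ⌈2728544/473928⌉ × 473928 = 6 × 473928 = 2843568.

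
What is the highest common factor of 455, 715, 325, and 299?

13

455 = 5 × 7 × 13
715 = 5 × 11 × 13
325 = 5^2 × 13
299 = 13 × 23
gcd(455, 715, 325, 299) = 13.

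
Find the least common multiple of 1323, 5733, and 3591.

326781

1323 = 3^3 × 7^2
5733 = 3^2 × 7^2 × 13
3591 = 3^3 × 7 × 19
LCM(1323, 5733, 3591) = 3^3 × 7^2 × 13 × 19 = 326781.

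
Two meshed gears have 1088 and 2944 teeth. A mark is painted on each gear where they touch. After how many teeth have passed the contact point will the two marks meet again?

The first simultaneous occurrence is after LCM of the individual periods.
1088 = 2^6 × 17
2944 = 2^7 × 23
LCM(1088, 2944) = 2^7 × 17 × 23 = 50048.

50048 teeth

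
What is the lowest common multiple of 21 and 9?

21 = 3 × 7
9 = 3^2
LCM(21, 9) = 3^2 × 7 = 63.

63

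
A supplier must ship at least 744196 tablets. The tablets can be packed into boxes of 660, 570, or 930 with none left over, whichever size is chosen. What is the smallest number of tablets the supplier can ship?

777480

The number of tablets must be a common multiple of 660, 570, and 930, so a multiple of their LCM.
660 = 2^2 × 3 × 5 × 11
570 = 2 × 3 × 5 × 19
930 = 2 × 3 × 5 × 31
LCM(660, 570, 930) = 2^2 × 3 × 5 × 11 × 19 × 31 = 388740.
Smallest multiple of 388740 that is ≥ 744196: ⌈744196/388740⌉ × 388740 = 2 × 388740 = 777480.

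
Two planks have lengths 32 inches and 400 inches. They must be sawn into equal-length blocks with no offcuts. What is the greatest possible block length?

By the Euclidean algorithm:
400 = 12 × 32 + 16
32 = 2 × 16 + 0
gcd(32, 400) = 16.

16 inches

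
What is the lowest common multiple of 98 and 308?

2156

98 = 2 × 7^2
308 = 2^2 × 7 × 11
LCM(98, 308) = 2^2 × 7^2 × 11 = 2156.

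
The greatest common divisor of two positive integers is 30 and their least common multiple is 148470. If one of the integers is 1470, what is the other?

For two integers, gcd × lcm = product, so the other is (30 × 148470) / 1470 = 4454100 / 1470 = 3030.

3030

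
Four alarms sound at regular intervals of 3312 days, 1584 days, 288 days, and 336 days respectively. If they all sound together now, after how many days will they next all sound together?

510048 days

The first simultaneous occurrence is after LCM of the individual periods.
3312 = 2^4 × 3^2 × 23
1584 = 2^4 × 3^2 × 11
288 = 2^5 × 3^2
336 = 2^4 × 3 × 7
LCM(3312, 1584, 288, 336) = 2^5 × 3^2 × 7 × 11 × 23 = 510048.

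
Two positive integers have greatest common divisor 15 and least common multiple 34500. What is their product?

For any two positive integers, gcd × lcm = product = 15 × 34500 = 517500.

517500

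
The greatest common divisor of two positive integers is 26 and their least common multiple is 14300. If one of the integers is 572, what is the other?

650

For two integers, gcd × lcm = product, so the other is (26 × 14300) / 572 = 371800 / 572 = 650.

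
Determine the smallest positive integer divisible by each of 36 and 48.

144

36 = 2^2 × 3^2
48 = 2^4 × 3
LCM(36, 48) = 2^4 × 3^2 = 144.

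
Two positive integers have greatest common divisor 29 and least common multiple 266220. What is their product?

7720380

For any two positive integers, gcd × lcm = product = 29 × 266220 = 7720380.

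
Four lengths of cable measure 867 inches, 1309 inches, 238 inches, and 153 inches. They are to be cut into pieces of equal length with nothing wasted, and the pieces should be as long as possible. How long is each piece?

The greatest length dividing all of 867, 1309, 238, and 153 is their gcd.
867 = 3 × 17^2
1309 = 7 × 11 × 17
238 = 2 × 7 × 17
153 = 3^2 × 17
gcd(867, 1309, 238, 153) = 17.

17 inches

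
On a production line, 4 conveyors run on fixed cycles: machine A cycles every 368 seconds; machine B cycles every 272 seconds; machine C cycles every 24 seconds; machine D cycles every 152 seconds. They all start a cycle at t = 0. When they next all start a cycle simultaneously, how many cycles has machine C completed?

All finish a whole number of cycles simultaneously at t = LCM of the periods.
368 = 2^4 × 23
272 = 2^4 × 17
24 = 2^3 × 3
152 = 2^3 × 19
LCM(368, 272, 24, 152) = 2^4 × 3 × 17 × 19 × 23 = 356592.
Cycles for period 24: 356592 / 24 = 14858.

14858 cycles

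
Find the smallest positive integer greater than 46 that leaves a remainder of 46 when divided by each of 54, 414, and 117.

16192

N − 46 must be a common multiple of 54, 414, and 117.
54 = 2 × 3^3
414 = 2 × 3^2 × 23
117 = 3^2 × 13
LCM(54, 414, 117) = 2 × 3^3 × 13 × 23 = 16146.
Smallest N > 46 is LCM + 46 = 16146 + 46 = 16192.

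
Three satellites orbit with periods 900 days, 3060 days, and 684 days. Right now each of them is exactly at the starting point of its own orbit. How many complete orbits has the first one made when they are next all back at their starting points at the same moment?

The first common completion time is the LCM of the periods.
900 = 2^2 × 3^2 × 5^2
3060 = 2^2 × 3^2 × 5 × 17
684 = 2^2 × 3^2 × 19
LCM(900, 3060, 684) = 2^2 × 3^2 × 5^2 × 17 × 19 = 290700.
Orbits for period 900: 290700 / 900 = 323.

323 orbits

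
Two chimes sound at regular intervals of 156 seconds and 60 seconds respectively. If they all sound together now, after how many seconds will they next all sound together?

780 seconds

The first simultaneous occurrence is after LCM of the individual periods.
156 = 2^2 × 3 × 13
60 = 2^2 × 3 × 5
LCM(156, 60) = 2^2 × 3 × 5 × 13 = 780.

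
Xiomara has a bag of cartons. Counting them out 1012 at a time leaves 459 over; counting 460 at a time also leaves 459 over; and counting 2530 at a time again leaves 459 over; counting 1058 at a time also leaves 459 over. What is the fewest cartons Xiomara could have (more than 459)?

116839

N − 459 must be a common multiple of 1012, 460, 2530, and 1058.
1012 = 2^2 × 11 × 23
460 = 2^2 × 5 × 23
2530 = 2 × 5 × 11 × 23
1058 = 2 × 23^2
LCM(1012, 460, 2530, 1058) = 2^2 × 5 × 11 × 23^2 = 116380.
Smallest N > 459 is LCM + 459 = 116380 + 459 = 116839.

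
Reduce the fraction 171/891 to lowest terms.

171 = 3^2 × 19
891 = 3^4 × 11
gcd(171, 891) = 3^2 = 9.
Divide numerator and denominator by 9: 171/891 = 19/99.

19/99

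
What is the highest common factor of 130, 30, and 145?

5

130 = 2 × 5 × 13
30 = 2 × 3 × 5
145 = 5 × 29
gcd(130, 30, 145) = 5.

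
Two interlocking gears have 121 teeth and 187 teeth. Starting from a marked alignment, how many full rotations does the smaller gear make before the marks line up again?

All finish a whole number of cycles simultaneously at t = LCM of the periods.
121 = 11^2
187 = 11 × 17
LCM(121, 187) = 11^2 × 17 = 2057.
Rotations for period 121: 2057 / 121 = 17.

17 rotations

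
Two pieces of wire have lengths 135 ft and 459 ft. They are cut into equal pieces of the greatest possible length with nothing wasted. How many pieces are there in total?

22

Piece length = gcd(135, 459).
135 = 3^3 × 5
459 = 3^3 × 17
gcd(135, 459) = 3^3 = 27.
Total pieces = 135/27 + 459/27 = 5 + 17 = 22.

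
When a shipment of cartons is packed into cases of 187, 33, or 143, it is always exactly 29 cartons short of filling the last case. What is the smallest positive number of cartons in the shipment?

7264

Being 29 short of a full case of size k means N ≡ −29 (mod k), i.e. N + 29 is a multiple of each size.
187 = 11 × 17
33 = 3 × 11
143 = 11 × 13
LCM(187, 33, 143) = 3 × 11 × 13 × 17 = 7293.
Smallest positive N is 7293 − 29 = 7264.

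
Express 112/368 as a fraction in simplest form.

7/23

112 = 2^4 × 7
368 = 2^4 × 23
gcd(112, 368) = 2^4 = 16.
Divide numerator and denominator by 16: 112/368 = 7/23.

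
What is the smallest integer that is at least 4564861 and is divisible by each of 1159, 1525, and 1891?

5389350

The integer must be a common multiple of 1159, 1525, and 1891, so a multiple of their LCM.
1159 = 19 × 61
1525 = 5^2 × 61
1891 = 31 × 61
LCM(1159, 1525, 1891) = 5^2 × 19 × 31 × 61 = 898225.
Smallest multiple of 898225 that is ≥ 4564861: ⌈4564861/898225⌉ × 898225 = 6 × 898225 = 5389350.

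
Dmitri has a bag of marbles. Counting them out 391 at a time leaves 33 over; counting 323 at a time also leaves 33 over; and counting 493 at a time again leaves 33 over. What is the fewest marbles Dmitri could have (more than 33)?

N − 33 must be a common multiple of 391, 323, and 493.
391 = 17 × 23
323 = 17 × 19
493 = 17 × 29
LCM(391, 323, 493) = 17 × 19 × 23 × 29 = 215441.
Smallest N > 33 is LCM + 33 = 215441 + 33 = 215474.

215474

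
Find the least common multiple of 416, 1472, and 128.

38272

416 = 2^5 × 13
1472 = 2^6 × 23
128 = 2^7
LCM(416, 1472, 128) = 2^7 × 13 × 23 = 38272.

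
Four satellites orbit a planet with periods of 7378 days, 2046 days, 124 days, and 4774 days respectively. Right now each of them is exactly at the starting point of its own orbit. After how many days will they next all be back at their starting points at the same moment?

They coincide at every common multiple of the periods; the first is the LCM.
7378 = 2 × 7 × 17 × 31
2046 = 2 × 3 × 11 × 31
124 = 2^2 × 31
4774 = 2 × 7 × 11 × 31
LCM(7378, 2046, 124, 4774) = 2^2 × 3 × 7 × 11 × 17 × 31 = 486948.

486948 days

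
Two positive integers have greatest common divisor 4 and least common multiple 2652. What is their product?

For any two positive integers, gcd × lcm = product = 4 × 2652 = 10608.

10608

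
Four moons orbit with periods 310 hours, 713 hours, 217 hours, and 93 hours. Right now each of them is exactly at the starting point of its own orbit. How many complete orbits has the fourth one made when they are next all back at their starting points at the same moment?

1610 orbits

All finish a whole number of cycles simultaneously at t = LCM of the periods.
310 = 2 × 5 × 31
713 = 23 × 31
217 = 7 × 31
93 = 3 × 31
LCM(310, 713, 217, 93) = 2 × 3 × 5 × 7 × 23 × 31 = 149730.
Orbits for period 93: 149730 / 93 = 1610.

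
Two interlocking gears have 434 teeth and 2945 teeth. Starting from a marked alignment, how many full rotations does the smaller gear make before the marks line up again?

The first common completion time is the LCM of the periods.
434 = 2 × 7 × 31
2945 = 5 × 19 × 31
LCM(434, 2945) = 2 × 5 × 7 × 19 × 31 = 41230.
Rotations for period 434: 41230 / 434 = 95.

95 rotations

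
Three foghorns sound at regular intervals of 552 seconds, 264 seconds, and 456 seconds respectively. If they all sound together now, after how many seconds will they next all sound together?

115368 seconds

The first simultaneous occurrence is after LCM of the individual periods.
552 = 2^3 × 3 × 23
264 = 2^3 × 3 × 11
456 = 2^3 × 3 × 19
LCM(552, 264, 456) = 2^3 × 3 × 11 × 19 × 23 = 115368.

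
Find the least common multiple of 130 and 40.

520

130 = 2 × 5 × 13
40 = 2^3 × 5
LCM(130, 40) = 2^3 × 5 × 13 = 520.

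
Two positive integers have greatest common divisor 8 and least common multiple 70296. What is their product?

For any two positive integers, gcd × lcm = product = 8 × 70296 = 562368.

562368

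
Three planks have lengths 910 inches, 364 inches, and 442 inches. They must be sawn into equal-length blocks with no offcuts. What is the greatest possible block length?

The block length must divide every plank, so the greatest is gcd(910, 364, 442).
910 = 2 × 5 × 7 × 13
364 = 2^2 × 7 × 13
442 = 2 × 13 × 17
gcd(910, 364, 442) = 2 × 13 = 26.

26 inches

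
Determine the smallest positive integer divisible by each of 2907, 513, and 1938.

17442

2907 = 3^2 × 17 × 19
513 = 3^3 × 19
1938 = 2 × 3 × 17 × 19
LCM(2907, 513, 1938) = 2 × 3^3 × 17 × 19 = 17442.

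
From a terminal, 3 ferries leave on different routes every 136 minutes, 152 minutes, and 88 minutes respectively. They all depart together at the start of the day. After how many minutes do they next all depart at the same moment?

The first simultaneous occurrence is after LCM of the individual periods.
136 = 2^3 × 17
152 = 2^3 × 19
88 = 2^3 × 11
LCM(136, 152, 88) = 2^3 × 11 × 17 × 19 = 28424.

28424 minutes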